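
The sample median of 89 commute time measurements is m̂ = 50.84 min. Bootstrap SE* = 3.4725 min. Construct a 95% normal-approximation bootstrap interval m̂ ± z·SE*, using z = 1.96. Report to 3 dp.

Margin = 1.96 × 3.4725 = 6.8061
Interval: 50.84 ± 6.8061

(44.034, 57.646)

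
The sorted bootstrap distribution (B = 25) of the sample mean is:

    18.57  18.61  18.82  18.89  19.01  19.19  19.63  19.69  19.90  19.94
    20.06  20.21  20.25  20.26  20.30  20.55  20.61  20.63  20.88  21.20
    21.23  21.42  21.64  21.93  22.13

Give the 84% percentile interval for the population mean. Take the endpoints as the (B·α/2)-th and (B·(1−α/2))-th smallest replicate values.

(18.61, 21.64)

α = 0.16; lower rank = 25 × 0.080 = 2; upper rank = 25 × 0.920 = 23.
The 2nd smallest replicate is 18.61; the 23rd is 21.64.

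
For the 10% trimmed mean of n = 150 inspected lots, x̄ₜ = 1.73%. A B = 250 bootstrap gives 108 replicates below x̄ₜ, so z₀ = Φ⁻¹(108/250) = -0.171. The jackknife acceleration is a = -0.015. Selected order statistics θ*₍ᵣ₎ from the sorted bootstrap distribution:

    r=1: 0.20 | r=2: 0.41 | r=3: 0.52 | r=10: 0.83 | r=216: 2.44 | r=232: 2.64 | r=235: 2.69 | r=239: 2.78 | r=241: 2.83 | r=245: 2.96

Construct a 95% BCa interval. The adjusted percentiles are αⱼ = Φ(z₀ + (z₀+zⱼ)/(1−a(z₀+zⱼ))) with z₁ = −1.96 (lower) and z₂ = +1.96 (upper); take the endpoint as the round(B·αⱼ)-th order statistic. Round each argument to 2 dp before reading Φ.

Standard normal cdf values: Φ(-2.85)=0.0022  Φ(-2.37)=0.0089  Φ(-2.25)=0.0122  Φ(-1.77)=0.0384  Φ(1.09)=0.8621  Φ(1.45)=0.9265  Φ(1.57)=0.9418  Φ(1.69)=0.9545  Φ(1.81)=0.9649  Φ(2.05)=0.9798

(0.41, 2.69)

Lower: z₀ + z₁ = -0.171 + (-1.960) = -2.131; 1 − a(z₀+z₁) = 1 − (-0.015)(-2.131) = 0.9680; argument = -0.171 + (-2.131)/0.9680 = -2.3724 → -2.37.
α₁ = Φ(-2.37) = 0.0089; rank = round(250 × 0.0089) = 2; θ*₍2₎ = 0.41.
Upper: z₀ + z₂ = 1.789; 1 − a(z₀+z₂) = 1.0268; argument = 1.5712 → 1.57; α₂ = 0.9418; rank = 235; θ*₍235₎ = 2.69.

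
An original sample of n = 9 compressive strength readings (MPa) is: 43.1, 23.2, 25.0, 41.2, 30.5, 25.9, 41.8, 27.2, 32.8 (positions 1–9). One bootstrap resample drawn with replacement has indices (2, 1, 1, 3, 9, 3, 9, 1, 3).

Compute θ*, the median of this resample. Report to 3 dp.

θ* = 32.800

Resample values: 23.2, 43.1, 43.1, 25.0, 32.8, 25.0, 32.8, 43.1, 25.0.
Sorted: 23.2, 25.0, 25.0, 25.0, 32.8, 32.8, 43.1, 43.1, 43.1
Median = middle value = 32.800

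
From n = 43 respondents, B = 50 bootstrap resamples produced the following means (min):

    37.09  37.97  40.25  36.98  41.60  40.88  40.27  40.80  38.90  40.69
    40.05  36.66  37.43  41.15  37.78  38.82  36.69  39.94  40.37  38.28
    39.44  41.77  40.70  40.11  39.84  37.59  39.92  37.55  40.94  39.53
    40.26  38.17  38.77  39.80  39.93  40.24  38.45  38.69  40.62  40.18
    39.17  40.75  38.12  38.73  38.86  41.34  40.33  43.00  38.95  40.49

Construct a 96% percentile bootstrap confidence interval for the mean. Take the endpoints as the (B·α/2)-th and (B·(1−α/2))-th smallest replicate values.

(36.66, 41.77)

Sorted replicates: 36.66, 36.69, 36.98, 37.09, 37.43, 37.55, 37.59, 37.78, 37.97, 38.12, 38.17, 38.28, 38.45, 38.69, 38.73, 38.77, 38.82, 38.86, 38.90, 38.95, 39.17, 39.44, 39.53, 39.80, 39.84, 39.92, 39.93, 39.94, 40.05, 40.11, 40.18, 40.24, 40.25, 40.26, 40.27, 40.33, 40.37, 40.49, 40.62, 40.69, 40.70, 40.75, 40.80, 40.88, 40.94, 41.15, 41.34, 41.60, 41.77, 43.00
α = 0.04; lower rank = 50 × 0.020 = 1; upper rank = 50 × 0.980 = 49.
The 1st smallest replicate is 36.66; the 49th is 41.77.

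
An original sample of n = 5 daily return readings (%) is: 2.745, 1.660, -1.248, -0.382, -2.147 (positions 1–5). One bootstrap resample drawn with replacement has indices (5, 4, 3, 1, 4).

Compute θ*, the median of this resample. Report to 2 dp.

θ* = -0.38

Resample values: -2.147, -0.382, -1.248, 2.745, -0.382.
Sorted: -2.147, -1.248, -0.382, -0.382, 2.745
Median = middle value = -0.38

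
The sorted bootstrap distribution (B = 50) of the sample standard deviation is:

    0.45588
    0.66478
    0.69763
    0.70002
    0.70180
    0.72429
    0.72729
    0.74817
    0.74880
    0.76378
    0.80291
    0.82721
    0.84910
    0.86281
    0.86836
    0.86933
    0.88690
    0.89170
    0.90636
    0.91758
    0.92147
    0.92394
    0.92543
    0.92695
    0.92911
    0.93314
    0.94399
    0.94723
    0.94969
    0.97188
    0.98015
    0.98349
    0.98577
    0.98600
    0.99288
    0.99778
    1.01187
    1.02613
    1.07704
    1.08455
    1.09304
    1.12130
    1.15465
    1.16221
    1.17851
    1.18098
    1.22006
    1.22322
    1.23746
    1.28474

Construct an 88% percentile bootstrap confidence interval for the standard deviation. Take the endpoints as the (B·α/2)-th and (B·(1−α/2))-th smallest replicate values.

(0.69763, 1.22006)

α = 0.12; lower rank = 50 × 0.060 = 3; upper rank = 50 × 0.940 = 47.
The 3rd smallest replicate is 0.69763; the 47th is 1.22006.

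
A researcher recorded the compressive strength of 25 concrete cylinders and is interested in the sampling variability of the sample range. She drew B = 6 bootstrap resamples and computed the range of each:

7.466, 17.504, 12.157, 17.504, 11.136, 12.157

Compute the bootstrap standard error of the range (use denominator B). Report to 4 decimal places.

Bootstrap SE is the standard deviation of the 6 replicate ranges.
Mean of replicates: (7.466 + 17.504 + 12.157 + 17.504 + 11.136 + 12.157) / 6 = 77.92400 / 6 = 12.98733
Sum of squared deviations: (−5.52133)² + (+4.51667)² + (−0.83033)² + (+4.51667)² + (−1.85133)² + (−0.83033)² = 76.09202
Variance = 76.09202 / 6 = 12.68200
SE* = √12.68200

SE* = 3.5612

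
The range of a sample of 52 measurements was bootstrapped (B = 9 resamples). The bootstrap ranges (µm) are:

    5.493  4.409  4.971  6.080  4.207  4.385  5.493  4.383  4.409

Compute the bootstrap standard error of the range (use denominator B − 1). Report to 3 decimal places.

SE* = 0.670

Bootstrap SE is the standard deviation of the 9 replicate ranges.
Mean of replicates: (5.493 + 4.409 + 4.971 + 6.080 + 4.207 + 4.385 + 5.493 + 4.383 + 4.409) / 9 = 43.8300 / 9 = 4.8700
Sum of squared deviations: (+0.6230)² + (−0.4610)² + (+0.1010)² + (+1.2100)² + (−0.6630)² + (−0.4850)² + (+0.6230)² + (−0.4870)² + (−0.4610)² = 3.5876
Variance = 3.5876 / 8 = 0.4484
SE* = √0.4484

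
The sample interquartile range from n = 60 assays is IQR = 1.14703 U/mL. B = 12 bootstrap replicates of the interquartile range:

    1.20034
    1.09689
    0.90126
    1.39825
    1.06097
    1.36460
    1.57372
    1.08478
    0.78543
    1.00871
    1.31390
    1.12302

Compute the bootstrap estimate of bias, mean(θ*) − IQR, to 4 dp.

bias = +0.0123

mean(θ*) = (1.20034 + 1.09689 + 0.90126 + 1.39825 + 1.06097 + 1.36460 + 1.57372 + 1.08478 + 0.78543 + 1.00871 + 1.31390 + 1.12302) / 12 = 1.15932
bias = 1.15932 − 1.14703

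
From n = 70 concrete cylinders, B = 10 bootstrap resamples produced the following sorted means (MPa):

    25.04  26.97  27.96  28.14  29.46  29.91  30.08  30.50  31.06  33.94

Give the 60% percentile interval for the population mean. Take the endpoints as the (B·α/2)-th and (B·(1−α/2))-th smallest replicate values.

(26.97, 30.50)

α = 0.40; lower rank = 10 × 0.200 = 2; upper rank = 10 × 0.800 = 8.
The 2nd smallest replicate is 26.97; the 8th is 30.50.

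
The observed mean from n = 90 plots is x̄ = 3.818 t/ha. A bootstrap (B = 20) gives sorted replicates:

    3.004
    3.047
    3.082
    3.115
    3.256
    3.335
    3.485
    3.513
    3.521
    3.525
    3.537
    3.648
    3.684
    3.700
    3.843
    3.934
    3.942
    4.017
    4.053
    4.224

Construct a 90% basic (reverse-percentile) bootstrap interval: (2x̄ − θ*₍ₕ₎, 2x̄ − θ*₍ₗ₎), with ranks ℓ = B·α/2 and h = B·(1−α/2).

Percentile endpoints at ranks 1 and 19: θ*₍1₎ = 3.004, θ*₍19₎ = 4.053.
Basic interval reflects these around x̄:
  lower = 2 × 3.818 − 4.053 = 3.583
  upper = 2 × 3.818 − 3.004 = 4.632

(3.583, 4.632)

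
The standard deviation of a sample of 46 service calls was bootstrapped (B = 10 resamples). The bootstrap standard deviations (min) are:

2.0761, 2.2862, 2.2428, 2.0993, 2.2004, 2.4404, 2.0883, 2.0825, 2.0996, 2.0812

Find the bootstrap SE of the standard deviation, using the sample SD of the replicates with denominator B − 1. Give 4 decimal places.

Bootstrap SE is the standard deviation of the 10 replicate standard deviations.
Mean of replicates: (2.0761 + 2.2862 + 2.2428 + 2.0993 + 2.2004 + 2.4404 + 2.0883 + 2.0825 + 2.0996 + 2.0812) / 10 = 21.69680 / 10 = 2.16968
Sum of squared deviations: (−0.09358)² + (+0.11652)² + (+0.07312)² + (−0.07038)² + (+0.03072)² + (+0.27072)² + (−0.08138)² + (−0.08718)² + (−0.07008)² + (−0.08848)² = 0.13383
Variance = 0.13383 / 9 = 0.01487
SE* = √0.01487

SE* = 0.1219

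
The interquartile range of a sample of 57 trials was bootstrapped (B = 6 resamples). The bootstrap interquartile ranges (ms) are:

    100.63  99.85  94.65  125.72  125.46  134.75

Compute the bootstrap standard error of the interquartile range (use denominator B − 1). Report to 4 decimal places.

Bootstrap SE is the standard deviation of the 6 replicate interquartile ranges.
Mean of replicates: (100.63 + 99.85 + 94.65 + 125.72 + 125.46 + 134.75) / 6 = 681.06000 / 6 = 113.51000
Sum of squared deviations: (−12.88000)² + (−13.66000)² + (−18.86000)² + (+12.21000)² + (+11.95000)² + (+21.24000)² = 1451.21380
Variance = 1451.21380 / 5 = 290.24276
SE* = √290.24276

SE* = 17.0365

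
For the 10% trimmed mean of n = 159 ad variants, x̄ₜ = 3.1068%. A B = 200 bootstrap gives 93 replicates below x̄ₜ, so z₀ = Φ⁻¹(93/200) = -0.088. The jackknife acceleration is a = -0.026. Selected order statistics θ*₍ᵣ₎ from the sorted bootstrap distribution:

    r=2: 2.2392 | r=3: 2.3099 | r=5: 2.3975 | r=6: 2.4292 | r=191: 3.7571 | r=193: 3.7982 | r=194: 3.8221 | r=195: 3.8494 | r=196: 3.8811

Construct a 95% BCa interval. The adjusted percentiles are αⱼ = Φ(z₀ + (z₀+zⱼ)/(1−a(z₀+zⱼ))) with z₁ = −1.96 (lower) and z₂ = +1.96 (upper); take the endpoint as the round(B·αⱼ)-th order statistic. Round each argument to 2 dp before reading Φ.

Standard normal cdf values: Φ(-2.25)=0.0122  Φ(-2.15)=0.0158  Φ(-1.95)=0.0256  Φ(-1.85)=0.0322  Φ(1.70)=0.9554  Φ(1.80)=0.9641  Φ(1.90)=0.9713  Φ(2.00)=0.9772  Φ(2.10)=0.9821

(2.2392, 3.7571)

Lower: z₀ + z₁ = -0.088 + (-1.960) = -2.048; 1 − a(z₀+z₁) = 1 − (-0.026)(-2.048) = 0.9468; argument = -0.088 + (-2.048)/0.9468 = -2.2512 → -2.25.
α₁ = Φ(-2.25) = 0.0122; rank = round(200 × 0.0122) = 2; θ*₍2₎ = 2.2392.
Upper: z₀ + z₂ = 1.872; 1 − a(z₀+z₂) = 1.0487; argument = 1.6971 → 1.70; α₂ = 0.9554; rank = 191; θ*₍191₎ = 3.7571.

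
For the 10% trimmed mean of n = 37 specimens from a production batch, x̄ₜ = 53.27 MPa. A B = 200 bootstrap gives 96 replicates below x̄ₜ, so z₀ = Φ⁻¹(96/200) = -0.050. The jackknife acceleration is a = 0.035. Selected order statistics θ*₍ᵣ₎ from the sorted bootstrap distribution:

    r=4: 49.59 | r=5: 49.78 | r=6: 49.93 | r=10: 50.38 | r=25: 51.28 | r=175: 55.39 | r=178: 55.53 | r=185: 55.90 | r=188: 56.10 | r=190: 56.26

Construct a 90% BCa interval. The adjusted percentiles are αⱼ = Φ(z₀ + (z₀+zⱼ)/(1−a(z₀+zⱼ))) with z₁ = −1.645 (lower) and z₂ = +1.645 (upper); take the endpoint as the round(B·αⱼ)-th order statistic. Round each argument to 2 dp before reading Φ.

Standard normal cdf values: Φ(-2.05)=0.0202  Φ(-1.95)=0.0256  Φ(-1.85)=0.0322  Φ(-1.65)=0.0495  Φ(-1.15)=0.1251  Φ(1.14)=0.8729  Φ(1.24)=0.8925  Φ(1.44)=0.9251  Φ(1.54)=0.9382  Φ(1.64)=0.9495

Lower: z₀ + z₁ = -0.050 + (-1.645) = -1.695; 1 − a(z₀+z₁) = 1 − (0.035)(-1.695) = 1.0593; argument = -0.050 + (-1.695)/1.0593 = -1.6501 → -1.65.
α₁ = Φ(-1.65) = 0.0495; rank = round(200 × 0.0495) = 10; θ*₍10₎ = 50.38.
Upper: z₀ + z₂ = 1.595; 1 − a(z₀+z₂) = 0.9442; argument = 1.6393 → 1.64; α₂ = 0.9495; rank = 190; θ*₍190₎ = 56.26.

(50.38, 56.26)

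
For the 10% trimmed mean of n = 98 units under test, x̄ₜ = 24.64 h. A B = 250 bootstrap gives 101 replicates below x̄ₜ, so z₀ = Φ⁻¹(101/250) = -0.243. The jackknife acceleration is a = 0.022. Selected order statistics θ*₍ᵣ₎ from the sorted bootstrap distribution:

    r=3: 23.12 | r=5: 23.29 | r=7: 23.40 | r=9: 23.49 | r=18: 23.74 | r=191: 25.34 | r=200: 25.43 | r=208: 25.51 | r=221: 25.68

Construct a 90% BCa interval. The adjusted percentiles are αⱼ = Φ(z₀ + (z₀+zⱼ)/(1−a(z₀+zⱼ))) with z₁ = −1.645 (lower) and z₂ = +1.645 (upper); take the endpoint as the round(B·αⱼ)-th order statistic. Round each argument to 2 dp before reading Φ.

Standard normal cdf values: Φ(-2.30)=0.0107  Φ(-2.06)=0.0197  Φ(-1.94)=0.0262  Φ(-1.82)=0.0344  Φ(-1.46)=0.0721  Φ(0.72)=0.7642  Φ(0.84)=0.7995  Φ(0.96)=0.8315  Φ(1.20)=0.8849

Lower: z₀ + z₁ = -0.243 + (-1.645) = -1.888; 1 − a(z₀+z₁) = 1 − (0.022)(-1.888) = 1.0415; argument = -0.243 + (-1.888)/1.0415 = -2.0557 → -2.06.
α₁ = Φ(-2.06) = 0.0197; rank = round(250 × 0.0197) = 5; θ*₍5₎ = 23.29.
Upper: z₀ + z₂ = 1.402; 1 − a(z₀+z₂) = 0.9692; argument = 1.2036 → 1.20; α₂ = 0.8849; rank = 221; θ*₍221₎ = 25.68.

(23.29, 25.68)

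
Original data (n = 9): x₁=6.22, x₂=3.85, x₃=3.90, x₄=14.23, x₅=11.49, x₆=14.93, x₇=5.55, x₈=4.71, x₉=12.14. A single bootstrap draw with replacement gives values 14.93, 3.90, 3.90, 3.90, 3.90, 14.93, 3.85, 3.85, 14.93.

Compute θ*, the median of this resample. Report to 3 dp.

Sorted: 3.85, 3.85, 3.90, 3.90, 3.90, 3.90, 14.93, 14.93, 14.93
Median = middle value = 3.900

θ* = 3.900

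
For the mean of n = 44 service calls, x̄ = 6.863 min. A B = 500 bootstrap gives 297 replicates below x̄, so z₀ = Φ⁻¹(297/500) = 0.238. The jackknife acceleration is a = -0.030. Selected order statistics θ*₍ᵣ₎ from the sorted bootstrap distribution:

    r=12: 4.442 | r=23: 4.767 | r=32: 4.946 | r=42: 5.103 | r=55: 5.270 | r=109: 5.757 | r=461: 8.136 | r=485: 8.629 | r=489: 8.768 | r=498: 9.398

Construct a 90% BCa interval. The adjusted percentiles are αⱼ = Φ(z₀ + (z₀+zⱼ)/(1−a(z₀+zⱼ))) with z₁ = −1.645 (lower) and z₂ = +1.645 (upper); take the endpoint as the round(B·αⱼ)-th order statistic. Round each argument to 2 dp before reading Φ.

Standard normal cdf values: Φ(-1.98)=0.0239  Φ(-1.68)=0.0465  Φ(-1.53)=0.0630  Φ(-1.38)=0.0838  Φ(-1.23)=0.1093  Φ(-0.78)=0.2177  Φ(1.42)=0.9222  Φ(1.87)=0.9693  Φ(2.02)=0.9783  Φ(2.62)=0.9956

Lower: z₀ + z₁ = 0.238 + (-1.645) = -1.407; 1 − a(z₀+z₁) = 1 − (-0.030)(-1.407) = 0.9578; argument = 0.238 + (-1.407)/0.9578 = -1.2310 → -1.23.
α₁ = Φ(-1.23) = 0.1093; rank = round(500 × 0.1093) = 55; θ*₍55₎ = 5.270.
Upper: z₀ + z₂ = 1.883; 1 − a(z₀+z₂) = 1.0565; argument = 2.0203 → 2.02; α₂ = 0.9783; rank = 489; θ*₍489₎ = 8.768.

(5.270, 8.768)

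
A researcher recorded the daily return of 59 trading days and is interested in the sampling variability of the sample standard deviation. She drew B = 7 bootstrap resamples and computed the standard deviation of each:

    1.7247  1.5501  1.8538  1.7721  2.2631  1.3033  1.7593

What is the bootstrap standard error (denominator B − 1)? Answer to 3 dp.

SE* = 0.293

Bootstrap SE is the standard deviation of the 7 replicate standard deviations.
Mean of replicates: (1.7247 + 1.5501 + 1.8538 + 1.7721 + 2.2631 + 1.3033 + 1.7593) / 7 = 12.22640 / 7 = 1.74663
Sum of squared deviations: (−0.02193)² + (−0.19653)² + (+0.10717)² + (+0.02547)² + (+0.51647)² + (−0.44333)² + (+0.01267)² = 0.51468
Variance = 0.51468 / 6 = 0.08578
SE* = √0.08578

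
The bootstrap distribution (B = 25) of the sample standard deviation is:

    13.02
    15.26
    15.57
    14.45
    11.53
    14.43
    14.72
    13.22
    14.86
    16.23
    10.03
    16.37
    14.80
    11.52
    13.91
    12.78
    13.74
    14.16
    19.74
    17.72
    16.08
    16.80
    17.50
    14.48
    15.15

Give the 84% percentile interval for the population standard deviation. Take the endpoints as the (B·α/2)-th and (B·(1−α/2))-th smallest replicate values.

Sorted replicates: 10.03, 11.52, 11.53, 12.78, 13.02, 13.22, 13.74, 13.91, 14.16, 14.43, 14.45, 14.48, 14.72, 14.80, 14.86, 15.15, 15.26, 15.57, 16.08, 16.23, 16.37, 16.80, 17.50, 17.72, 19.74
α = 0.16; lower rank = 25 × 0.080 = 2; upper rank = 25 × 0.920 = 23.
The 2nd smallest replicate is 11.52; the 23rd is 17.50.

(11.52, 17.50)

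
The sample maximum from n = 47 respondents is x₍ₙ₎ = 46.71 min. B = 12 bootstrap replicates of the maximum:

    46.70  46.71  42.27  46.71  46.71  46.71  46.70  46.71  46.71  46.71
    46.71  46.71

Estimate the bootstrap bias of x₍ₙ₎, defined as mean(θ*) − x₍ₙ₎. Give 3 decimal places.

mean(θ*) = (46.70 + 46.71 + 42.27 + 46.71 + 46.71 + 46.71 + 46.70 + 46.71 + 46.71 + 46.71 + 46.71 + 46.71) / 12 = 46.3383
bias = 46.3383 − 46.71

bias = −0.372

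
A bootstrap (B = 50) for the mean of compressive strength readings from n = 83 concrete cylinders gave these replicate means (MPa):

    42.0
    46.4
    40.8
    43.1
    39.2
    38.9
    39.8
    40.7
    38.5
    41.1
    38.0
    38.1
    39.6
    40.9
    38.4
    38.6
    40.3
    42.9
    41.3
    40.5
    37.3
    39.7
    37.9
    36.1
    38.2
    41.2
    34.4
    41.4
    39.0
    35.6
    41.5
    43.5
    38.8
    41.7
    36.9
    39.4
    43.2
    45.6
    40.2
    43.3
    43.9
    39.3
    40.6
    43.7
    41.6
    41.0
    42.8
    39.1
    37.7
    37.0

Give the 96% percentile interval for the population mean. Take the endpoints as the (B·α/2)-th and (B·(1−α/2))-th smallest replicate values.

Sorted replicates: 34.4, 35.6, 36.1, 36.9, 37.0, 37.3, 37.7, 37.9, 38.0, 38.1, 38.2, 38.4, 38.5, 38.6, 38.8, 38.9, 39.0, 39.1, 39.2, 39.3, 39.4, 39.6, 39.7, 39.8, 40.2, 40.3, 40.5, 40.6, 40.7, 40.8, 40.9, 41.0, 41.1, 41.2, 41.3, 41.4, 41.5, 41.6, 41.7, 42.0, 42.8, 42.9, 43.1, 43.2, 43.3, 43.5, 43.7, 43.9, 45.6, 46.4
α = 0.04; lower rank = 50 × 0.020 = 1; upper rank = 50 × 0.980 = 49.
The 1st smallest replicate is 34.4; the 49th is 45.6.

(34.4, 45.6)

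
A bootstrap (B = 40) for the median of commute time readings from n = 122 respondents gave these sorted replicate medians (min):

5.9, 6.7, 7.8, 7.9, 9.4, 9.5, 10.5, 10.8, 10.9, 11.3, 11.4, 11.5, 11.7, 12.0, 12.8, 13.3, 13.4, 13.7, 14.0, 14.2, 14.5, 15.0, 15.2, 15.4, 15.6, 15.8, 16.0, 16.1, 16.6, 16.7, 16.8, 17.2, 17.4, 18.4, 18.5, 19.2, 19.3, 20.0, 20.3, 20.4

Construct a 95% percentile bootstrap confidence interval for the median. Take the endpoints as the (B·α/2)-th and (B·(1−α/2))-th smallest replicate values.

(5.9, 20.3)

α = 0.05; lower rank = 40 × 0.025 = 1; upper rank = 40 × 0.975 = 39.
The 1st smallest replicate is 5.9; the 39th is 20.3.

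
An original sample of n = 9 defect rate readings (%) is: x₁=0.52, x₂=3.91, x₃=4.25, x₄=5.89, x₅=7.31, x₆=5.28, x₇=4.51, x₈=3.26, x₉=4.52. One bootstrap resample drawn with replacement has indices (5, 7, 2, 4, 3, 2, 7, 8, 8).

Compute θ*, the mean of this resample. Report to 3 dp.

Resample values: 7.31, 4.51, 3.91, 5.89, 4.25, 3.91, 4.51, 3.26, 3.26.
Mean = (7.31 + 4.51 + 3.91 + 5.89 + 4.25 + 3.91 + 4.51 + 3.26 + 3.26) / 9 = 40.810 / 9 = 4.534

θ* = 4.534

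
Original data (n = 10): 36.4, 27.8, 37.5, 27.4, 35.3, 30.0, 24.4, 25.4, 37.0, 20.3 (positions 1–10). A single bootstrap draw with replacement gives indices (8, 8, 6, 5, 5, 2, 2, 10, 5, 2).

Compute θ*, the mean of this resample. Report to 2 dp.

θ* = 29.04

Resample values: 25.4, 25.4, 30.0, 35.3, 35.3, 27.8, 27.8, 20.3, 35.3, 27.8.
Mean = (25.4 + 25.4 + 30.0 + 35.3 + 35.3 + 27.8 + 27.8 + 20.3 + 35.3 + 27.8) / 10 = 290.40 / 10 = 29.04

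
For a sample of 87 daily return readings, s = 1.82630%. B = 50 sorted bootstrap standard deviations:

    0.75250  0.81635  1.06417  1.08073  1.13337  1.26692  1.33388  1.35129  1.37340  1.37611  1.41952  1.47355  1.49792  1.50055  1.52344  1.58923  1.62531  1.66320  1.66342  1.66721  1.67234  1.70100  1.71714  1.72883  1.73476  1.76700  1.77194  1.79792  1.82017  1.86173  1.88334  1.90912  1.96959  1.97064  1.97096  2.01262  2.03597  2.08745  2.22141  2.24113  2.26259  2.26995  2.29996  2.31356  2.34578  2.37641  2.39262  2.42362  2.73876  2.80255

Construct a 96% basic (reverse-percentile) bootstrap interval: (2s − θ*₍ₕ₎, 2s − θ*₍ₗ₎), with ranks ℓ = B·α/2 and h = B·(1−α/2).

Percentile endpoints at ranks 1 and 49: θ*₍1₎ = 0.75250, θ*₍49₎ = 2.73876.
Basic interval reflects these around s:
  lower = 2 × 1.82630 − 2.73876 = 0.91384
  upper = 2 × 1.82630 − 0.75250 = 2.90010

(0.91384, 2.90010)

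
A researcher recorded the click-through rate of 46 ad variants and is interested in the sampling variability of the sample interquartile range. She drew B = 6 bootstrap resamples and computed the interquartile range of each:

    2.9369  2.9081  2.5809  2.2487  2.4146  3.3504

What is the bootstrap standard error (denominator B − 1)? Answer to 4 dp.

Bootstrap SE is the standard deviation of the 6 replicate interquartile ranges.
Mean of replicates: (2.9369 + 2.9081 + 2.5809 + 2.2487 + 2.4146 + 3.3504) / 6 = 16.43960 / 6 = 2.73993
Sum of squared deviations: (+0.19697)² + (+0.16817)² + (−0.15903)² + (−0.49123)² + (−0.32533)² + (+0.61047)² = 0.81219
Variance = 0.81219 / 5 = 0.16244
SE* = √0.16244

SE* = 0.4030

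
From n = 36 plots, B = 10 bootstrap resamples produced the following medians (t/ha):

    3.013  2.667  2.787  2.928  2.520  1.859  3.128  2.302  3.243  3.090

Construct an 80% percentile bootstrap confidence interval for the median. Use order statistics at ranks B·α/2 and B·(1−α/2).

Sorted replicates: 1.859, 2.302, 2.520, 2.667, 2.787, 2.928, 3.013, 3.090, 3.128, 3.243
α = 0.20; lower rank = 10 × 0.100 = 1; upper rank = 10 × 0.900 = 9.
The 1st smallest replicate is 1.859; the 9th is 3.128.

(1.859, 3.128)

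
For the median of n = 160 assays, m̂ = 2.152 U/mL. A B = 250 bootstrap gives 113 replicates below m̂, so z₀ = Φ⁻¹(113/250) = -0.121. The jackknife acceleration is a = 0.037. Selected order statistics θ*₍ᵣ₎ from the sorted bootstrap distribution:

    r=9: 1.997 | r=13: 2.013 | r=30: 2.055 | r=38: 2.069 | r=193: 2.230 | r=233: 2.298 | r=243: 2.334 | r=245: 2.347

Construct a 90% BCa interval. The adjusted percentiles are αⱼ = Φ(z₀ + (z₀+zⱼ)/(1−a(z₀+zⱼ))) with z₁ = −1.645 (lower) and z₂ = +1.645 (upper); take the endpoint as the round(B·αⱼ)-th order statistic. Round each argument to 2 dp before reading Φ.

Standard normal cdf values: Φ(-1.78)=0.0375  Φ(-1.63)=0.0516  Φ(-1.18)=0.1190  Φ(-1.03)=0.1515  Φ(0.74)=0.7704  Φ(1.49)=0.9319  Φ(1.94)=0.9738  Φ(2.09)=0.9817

Lower: z₀ + z₁ = -0.121 + (-1.645) = -1.766; 1 − a(z₀+z₁) = 1 − (0.037)(-1.766) = 1.0653; argument = -0.121 + (-1.766)/1.0653 = -1.7787 → -1.78.
α₁ = Φ(-1.78) = 0.0375; rank = round(250 × 0.0375) = 9; θ*₍9₎ = 1.997.
Upper: z₀ + z₂ = 1.524; 1 − a(z₀+z₂) = 0.9436; argument = 1.4941 → 1.49; α₂ = 0.9319; rank = 233; θ*₍233₎ = 2.298.

(1.997, 2.298)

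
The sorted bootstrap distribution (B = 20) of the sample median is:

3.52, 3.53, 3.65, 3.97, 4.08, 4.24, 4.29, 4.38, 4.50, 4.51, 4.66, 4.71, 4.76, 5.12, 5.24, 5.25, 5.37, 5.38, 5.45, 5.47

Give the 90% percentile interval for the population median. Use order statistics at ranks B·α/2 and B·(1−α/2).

(3.52, 5.45)

α = 0.10; lower rank = 20 × 0.050 = 1; upper rank = 20 × 0.950 = 19.
The 1st smallest replicate is 3.52; the 19th is 5.45.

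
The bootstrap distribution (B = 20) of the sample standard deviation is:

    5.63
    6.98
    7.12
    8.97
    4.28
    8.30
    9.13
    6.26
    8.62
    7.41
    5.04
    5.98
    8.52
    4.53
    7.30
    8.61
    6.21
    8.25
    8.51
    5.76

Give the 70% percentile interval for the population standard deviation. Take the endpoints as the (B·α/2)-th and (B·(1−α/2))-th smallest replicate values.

Sorted replicates: 4.28, 4.53, 5.04, 5.63, 5.76, 5.98, 6.21, 6.26, 6.98, 7.12, 7.30, 7.41, 8.25, 8.30, 8.51, 8.52, 8.61, 8.62, 8.97, 9.13
α = 0.30; lower rank = 20 × 0.150 = 3; upper rank = 20 × 0.850 = 17.
The 3rd smallest replicate is 5.04; the 17th is 8.61.

(5.04, 8.61)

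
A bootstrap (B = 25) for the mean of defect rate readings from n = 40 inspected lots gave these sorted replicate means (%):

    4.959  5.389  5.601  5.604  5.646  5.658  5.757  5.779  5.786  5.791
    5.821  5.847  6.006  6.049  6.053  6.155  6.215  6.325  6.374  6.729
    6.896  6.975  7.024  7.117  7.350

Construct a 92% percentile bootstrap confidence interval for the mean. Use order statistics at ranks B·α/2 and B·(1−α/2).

α = 0.08; lower rank = 25 × 0.040 = 1; upper rank = 25 × 0.960 = 24.
The 1st smallest replicate is 4.959; the 24th is 7.117.

(4.959, 7.117)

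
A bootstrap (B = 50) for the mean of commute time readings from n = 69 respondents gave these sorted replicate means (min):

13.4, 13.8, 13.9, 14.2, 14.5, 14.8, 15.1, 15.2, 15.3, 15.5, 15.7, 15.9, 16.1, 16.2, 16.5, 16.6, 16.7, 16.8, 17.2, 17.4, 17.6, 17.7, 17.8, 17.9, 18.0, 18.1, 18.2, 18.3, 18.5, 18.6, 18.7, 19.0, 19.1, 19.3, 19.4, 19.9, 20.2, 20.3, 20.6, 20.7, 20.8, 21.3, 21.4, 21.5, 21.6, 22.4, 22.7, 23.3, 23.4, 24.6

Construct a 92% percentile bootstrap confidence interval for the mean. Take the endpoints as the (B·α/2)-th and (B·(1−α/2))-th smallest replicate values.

α = 0.08; lower rank = 50 × 0.040 = 2; upper rank = 50 × 0.960 = 48.
The 2nd smallest replicate is 13.8; the 48th is 23.3.

(13.8, 23.3)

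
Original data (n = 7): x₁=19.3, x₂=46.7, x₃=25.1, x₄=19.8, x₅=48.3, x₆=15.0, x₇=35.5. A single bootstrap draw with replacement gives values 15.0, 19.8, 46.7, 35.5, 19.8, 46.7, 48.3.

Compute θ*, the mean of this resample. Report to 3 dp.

Mean = (15.0 + 19.8 + 46.7 + 35.5 + 19.8 + 46.7 + 48.3) / 7 = 231.80 / 7 = 33.114

θ* = 33.114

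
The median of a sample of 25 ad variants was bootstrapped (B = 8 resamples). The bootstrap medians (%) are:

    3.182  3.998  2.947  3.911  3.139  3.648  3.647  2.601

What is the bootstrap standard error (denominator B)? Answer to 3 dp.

Bootstrap SE is the standard deviation of the 8 replicate medians.
Mean of replicates: (3.182 + 3.998 + 2.947 + 3.911 + 3.139 + 3.648 + 3.647 + 2.601) / 8 = 27.0730 / 8 = 3.3841
Sum of squared deviations: (−0.2021)² + (+0.6139)² + (−0.4371)² + (+0.5269)² + (−0.2451)² + (+0.2639)² + (+0.2629)² + (−0.7831)² = 1.6985
Variance = 1.6985 / 8 = 0.2123
SE* = √0.2123

SE* = 0.461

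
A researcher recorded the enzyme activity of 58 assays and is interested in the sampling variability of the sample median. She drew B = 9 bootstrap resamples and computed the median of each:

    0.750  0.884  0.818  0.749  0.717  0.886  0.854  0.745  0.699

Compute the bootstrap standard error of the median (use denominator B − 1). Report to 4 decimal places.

Bootstrap SE is the standard deviation of the 9 replicate medians.
Mean of replicates: (0.750 + 0.884 + 0.818 + 0.749 + 0.717 + 0.886 + 0.854 + 0.745 + 0.699) / 9 = 7.10200 / 9 = 0.78911
Sum of squared deviations: (−0.03911)² + (+0.09489)² + (+0.02889)² + (−0.04011)² + (−0.07211)² + (+0.09689)² + (+0.06489)² + (−0.04411)² + (−0.09011)² = 0.04184
Variance = 0.04184 / 8 = 0.00523
SE* = √0.00523

SE* = 0.0723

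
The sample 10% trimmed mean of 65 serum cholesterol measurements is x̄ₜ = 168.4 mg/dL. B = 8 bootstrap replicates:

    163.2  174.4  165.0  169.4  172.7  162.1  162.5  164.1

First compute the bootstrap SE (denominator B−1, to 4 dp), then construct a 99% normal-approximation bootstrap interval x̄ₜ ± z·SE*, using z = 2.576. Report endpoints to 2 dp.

Mean of replicates = 166.6750; sum of squared deviations = 163.2750; SE* = √(163.2750/7) = 4.8296
Margin = 2.576 × 4.8296 = 12.441
Interval: 168.4 ± 12.441

(155.96, 180.84)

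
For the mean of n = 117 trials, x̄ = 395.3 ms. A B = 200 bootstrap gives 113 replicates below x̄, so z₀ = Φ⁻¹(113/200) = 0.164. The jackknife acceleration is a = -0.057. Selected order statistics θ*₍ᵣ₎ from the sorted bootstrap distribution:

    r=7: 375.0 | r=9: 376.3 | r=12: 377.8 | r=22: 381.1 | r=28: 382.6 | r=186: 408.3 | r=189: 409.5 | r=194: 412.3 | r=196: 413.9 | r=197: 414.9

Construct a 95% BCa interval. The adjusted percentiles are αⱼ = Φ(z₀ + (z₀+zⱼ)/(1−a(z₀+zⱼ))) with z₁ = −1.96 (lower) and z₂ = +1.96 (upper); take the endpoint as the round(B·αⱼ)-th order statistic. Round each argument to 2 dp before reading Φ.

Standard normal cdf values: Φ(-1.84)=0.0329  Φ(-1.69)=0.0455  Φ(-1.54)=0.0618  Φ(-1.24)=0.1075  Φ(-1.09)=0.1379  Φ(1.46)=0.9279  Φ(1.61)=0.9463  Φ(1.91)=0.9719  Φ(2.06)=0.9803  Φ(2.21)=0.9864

Lower: z₀ + z₁ = 0.164 + (-1.960) = -1.796; 1 − a(z₀+z₁) = 1 − (-0.057)(-1.796) = 0.8976; argument = 0.164 + (-1.796)/0.8976 = -1.8368 → -1.84.
α₁ = Φ(-1.84) = 0.0329; rank = round(200 × 0.0329) = 7; θ*₍7₎ = 375.0.
Upper: z₀ + z₂ = 2.124; 1 − a(z₀+z₂) = 1.1211; argument = 2.0586 → 2.06; α₂ = 0.9803; rank = 196; θ*₍196₎ = 413.9.

(375.0, 413.9)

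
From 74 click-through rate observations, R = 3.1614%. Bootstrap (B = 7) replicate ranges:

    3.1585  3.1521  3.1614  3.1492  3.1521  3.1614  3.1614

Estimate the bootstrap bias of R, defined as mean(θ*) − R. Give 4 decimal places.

mean(θ*) = (3.1585 + 3.1521 + 3.1614 + 3.1492 + 3.1521 + 3.1614 + 3.1614) / 7 = 3.15659
bias = 3.15659 − 3.1614

bias = −0.0048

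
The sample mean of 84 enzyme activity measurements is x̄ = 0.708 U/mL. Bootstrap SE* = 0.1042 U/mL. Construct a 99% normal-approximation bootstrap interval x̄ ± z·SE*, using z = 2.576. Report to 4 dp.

(0.4396, 0.9764)

Margin = 2.576 × 0.1042 = 0.26842
Interval: 0.708 ± 0.26842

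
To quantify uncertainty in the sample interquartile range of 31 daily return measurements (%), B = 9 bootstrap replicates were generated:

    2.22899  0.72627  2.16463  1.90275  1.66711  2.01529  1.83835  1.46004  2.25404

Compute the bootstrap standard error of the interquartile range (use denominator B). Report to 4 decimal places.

SE* = 0.4555

Bootstrap SE is the standard deviation of the 9 replicate interquartile ranges.
Mean of replicates: (2.22899 + 0.72627 + 2.16463 + 1.90275 + 1.66711 + 2.01529 + 1.83835 + 1.46004 + 2.25404) / 9 = 16.257470 / 9 = 1.806386
Sum of squared deviations: (+0.422604)² + (−1.080116)² + (+0.358244)² + (+0.096364)² + (−0.139276)² + (+0.208904)² + (+0.031964)² + (−0.346346)² + (+0.447654)² = 1.867280
Variance = 1.867280 / 9 = 0.207476
SE* = √0.207476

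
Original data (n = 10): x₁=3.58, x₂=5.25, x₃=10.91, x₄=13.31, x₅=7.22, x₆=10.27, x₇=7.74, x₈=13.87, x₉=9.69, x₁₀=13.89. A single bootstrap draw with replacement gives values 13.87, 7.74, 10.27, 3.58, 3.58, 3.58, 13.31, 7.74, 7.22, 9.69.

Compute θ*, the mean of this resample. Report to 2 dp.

θ* = 8.06

Mean = (13.87 + 7.74 + 10.27 + 3.58 + 3.58 + 3.58 + 13.31 + 7.74 + 7.22 + 9.69) / 10 = 80.580 / 10 = 8.06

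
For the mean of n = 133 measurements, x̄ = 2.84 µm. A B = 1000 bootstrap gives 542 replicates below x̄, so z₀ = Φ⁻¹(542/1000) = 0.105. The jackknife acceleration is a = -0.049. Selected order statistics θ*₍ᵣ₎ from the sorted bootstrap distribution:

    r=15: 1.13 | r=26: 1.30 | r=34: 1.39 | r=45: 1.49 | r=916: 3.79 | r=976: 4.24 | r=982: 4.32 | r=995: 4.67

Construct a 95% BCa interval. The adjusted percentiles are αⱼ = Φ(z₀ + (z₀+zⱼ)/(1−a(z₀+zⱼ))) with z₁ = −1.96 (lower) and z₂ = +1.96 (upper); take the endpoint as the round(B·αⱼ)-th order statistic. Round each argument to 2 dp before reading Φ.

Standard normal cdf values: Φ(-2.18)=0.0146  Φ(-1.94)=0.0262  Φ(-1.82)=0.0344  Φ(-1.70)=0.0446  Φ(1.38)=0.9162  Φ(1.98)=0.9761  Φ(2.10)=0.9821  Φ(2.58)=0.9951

Lower: z₀ + z₁ = 0.105 + (-1.960) = -1.855; 1 − a(z₀+z₁) = 1 − (-0.049)(-1.855) = 0.9091; argument = 0.105 + (-1.855)/0.9091 = -1.9355 → -1.94.
α₁ = Φ(-1.94) = 0.0262; rank = round(1000 × 0.0262) = 26; θ*₍26₎ = 1.30.
Upper: z₀ + z₂ = 2.065; 1 − a(z₀+z₂) = 1.1012; argument = 1.9803 → 1.98; α₂ = 0.9761; rank = 976; θ*₍976₎ = 4.24.

(1.30, 4.24)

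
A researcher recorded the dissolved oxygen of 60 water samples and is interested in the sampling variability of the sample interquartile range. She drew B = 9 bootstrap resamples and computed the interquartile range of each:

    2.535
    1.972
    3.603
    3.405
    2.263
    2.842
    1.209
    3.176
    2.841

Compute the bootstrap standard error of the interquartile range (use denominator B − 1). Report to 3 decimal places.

SE* = 0.752

Bootstrap SE is the standard deviation of the 9 replicate interquartile ranges.
Mean of replicates: (2.535 + 1.972 + 3.603 + 3.405 + 2.263 + 2.842 + 1.209 + 3.176 + 2.841) / 9 = 23.8460 / 9 = 2.6496
Sum of squared deviations: (−0.1146)² + (−0.6776)² + (+0.9534)² + (+0.7554)² + (−0.3866)² + (+0.1924)² + (−1.4406)² + (+0.5264)² + (+0.1914)² = 4.5274
Variance = 4.5274 / 8 = 0.5659
SE* = √0.5659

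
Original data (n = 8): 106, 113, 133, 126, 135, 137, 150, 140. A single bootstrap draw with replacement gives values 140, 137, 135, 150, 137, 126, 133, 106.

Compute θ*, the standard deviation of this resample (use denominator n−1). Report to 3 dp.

θ* = 12.829

Mean = 133.0000; sum of squared deviations = 1152.0000
s² = 1152.0000 / 7 = 164.5714
s = √164.5714 = 12.829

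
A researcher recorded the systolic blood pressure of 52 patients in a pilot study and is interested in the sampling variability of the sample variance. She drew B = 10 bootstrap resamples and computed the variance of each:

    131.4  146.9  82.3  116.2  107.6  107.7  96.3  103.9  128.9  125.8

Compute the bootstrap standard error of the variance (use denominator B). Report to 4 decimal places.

Bootstrap SE is the standard deviation of the 10 replicate variances.
Mean of replicates: (131.4 + 146.9 + 82.3 + 116.2 + 107.6 + 107.7 + 96.3 + 103.9 + 128.9 + 125.8) / 10 = 1147.00000 / 10 = 114.70000
Sum of squared deviations: (+16.70000)² + (+32.20000)² + (−32.40000)² + (+1.50000)² + (−7.10000)² + (−7.00000)² + (−18.40000)² + (−10.80000)² + (+14.20000)² + (+11.10000)² = 3247.20000
Variance = 3247.20000 / 10 = 324.72000
SE* = √324.72000

SE* = 18.0200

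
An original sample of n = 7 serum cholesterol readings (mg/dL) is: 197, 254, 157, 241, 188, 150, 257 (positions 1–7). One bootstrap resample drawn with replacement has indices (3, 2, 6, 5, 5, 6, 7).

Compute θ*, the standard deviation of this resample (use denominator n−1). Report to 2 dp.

θ* = 46.29

Resample values: 157, 254, 150, 188, 188, 150, 257.
Mean = 192.0000; sum of squared deviations = 12854.0000
s² = 12854.0000 / 6 = 2142.3333
s = √2142.3333 = 46.29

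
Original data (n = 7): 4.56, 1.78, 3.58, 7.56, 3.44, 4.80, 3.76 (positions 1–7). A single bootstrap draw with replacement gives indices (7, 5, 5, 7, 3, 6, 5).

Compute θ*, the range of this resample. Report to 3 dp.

θ* = 1.360

Resample values: 3.76, 3.44, 3.44, 3.76, 3.58, 4.80, 3.44.
Range = 4.80 − 3.44 = 1.360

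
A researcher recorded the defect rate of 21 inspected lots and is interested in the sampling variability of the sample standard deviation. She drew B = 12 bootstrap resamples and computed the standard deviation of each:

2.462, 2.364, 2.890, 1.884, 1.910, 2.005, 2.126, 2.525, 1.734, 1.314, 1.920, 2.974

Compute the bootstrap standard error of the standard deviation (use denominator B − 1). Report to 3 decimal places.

SE* = 0.484

Bootstrap SE is the standard deviation of the 12 replicate standard deviations.
Mean of replicates: (2.462 + 2.364 + 2.890 + 1.884 + 1.910 + 2.005 + 2.126 + 2.525 + 1.734 + 1.314 + 1.920 + 2.974) / 12 = 26.1080 / 12 = 2.1757
Sum of squared deviations: (+0.2863)² + (+0.1883)² + (+0.7143)² + (−0.2917)² + (−0.2657)² + (−0.1707)² + (−0.0497)² + (+0.3493)² + (−0.4417)² + (−0.8617)² + (−0.2557)² + (+0.7983)² = 2.5772
Variance = 2.5772 / 11 = 0.2343
SE* = √0.2343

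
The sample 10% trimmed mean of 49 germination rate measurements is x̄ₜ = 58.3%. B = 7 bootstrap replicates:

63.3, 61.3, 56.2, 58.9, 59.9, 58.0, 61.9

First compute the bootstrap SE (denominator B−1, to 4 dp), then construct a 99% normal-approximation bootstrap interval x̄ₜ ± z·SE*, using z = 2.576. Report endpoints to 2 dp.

(52.01, 64.59)

Mean of replicates = 59.9286; sum of squared deviations = 35.8143; SE* = √(35.8143/6) = 2.4432
Margin = 2.576 × 2.4432 = 6.294
Interval: 58.3 ± 6.294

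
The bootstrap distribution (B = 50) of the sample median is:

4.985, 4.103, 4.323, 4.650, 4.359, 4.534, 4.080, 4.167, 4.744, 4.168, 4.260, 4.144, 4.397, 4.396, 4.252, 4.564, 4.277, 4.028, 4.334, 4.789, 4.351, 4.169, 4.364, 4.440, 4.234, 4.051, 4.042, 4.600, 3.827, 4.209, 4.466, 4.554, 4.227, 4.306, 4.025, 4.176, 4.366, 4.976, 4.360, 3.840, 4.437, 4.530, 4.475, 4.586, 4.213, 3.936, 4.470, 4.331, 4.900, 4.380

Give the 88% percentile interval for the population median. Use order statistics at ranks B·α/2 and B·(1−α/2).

(3.936, 4.789)

Sorted replicates: 3.827, 3.840, 3.936, 4.025, 4.028, 4.042, 4.051, 4.080, 4.103, 4.144, 4.167, 4.168, 4.169, 4.176, 4.209, 4.213, 4.227, 4.234, 4.252, 4.260, 4.277, 4.306, 4.323, 4.331, 4.334, 4.351, 4.359, 4.360, 4.364, 4.366, 4.380, 4.396, 4.397, 4.437, 4.440, 4.466, 4.470, 4.475, 4.530, 4.534, 4.554, 4.564, 4.586, 4.600, 4.650, 4.744, 4.789, 4.900, 4.976, 4.985
α = 0.12; lower rank = 50 × 0.060 = 3; upper rank = 50 × 0.940 = 47.
The 3rd smallest replicate is 3.936; the 47th is 4.789.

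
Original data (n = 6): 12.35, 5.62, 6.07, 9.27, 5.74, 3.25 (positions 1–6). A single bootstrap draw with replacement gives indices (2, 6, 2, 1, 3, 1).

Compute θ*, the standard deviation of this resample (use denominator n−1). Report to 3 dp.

Resample values: 5.62, 3.25, 5.62, 12.35, 6.07, 12.35.
Mean = 7.5433; sum of squared deviations = 74.2099
s² = 74.2099 / 5 = 14.8420
s = √14.8420 = 3.853

θ* = 3.853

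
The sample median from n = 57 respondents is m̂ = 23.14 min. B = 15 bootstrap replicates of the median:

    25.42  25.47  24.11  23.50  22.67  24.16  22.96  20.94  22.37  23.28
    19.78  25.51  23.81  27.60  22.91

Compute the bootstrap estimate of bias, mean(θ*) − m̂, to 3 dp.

mean(θ*) = (25.42 + 25.47 + 24.11 + 23.50 + 22.67 + 24.16 + 22.96 + 20.94 + 22.37 + 23.28 + 19.78 + 25.51 + 23.81 + 27.60 + 22.91) / 15 = 23.6327
bias = 23.6327 − 23.14

bias = +0.493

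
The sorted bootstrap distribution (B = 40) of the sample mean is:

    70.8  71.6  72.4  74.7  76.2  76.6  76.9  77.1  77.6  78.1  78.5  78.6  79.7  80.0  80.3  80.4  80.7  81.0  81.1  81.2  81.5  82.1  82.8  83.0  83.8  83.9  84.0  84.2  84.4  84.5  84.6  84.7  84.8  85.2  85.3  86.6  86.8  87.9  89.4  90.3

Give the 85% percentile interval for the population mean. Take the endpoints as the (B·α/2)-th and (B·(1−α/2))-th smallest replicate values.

α = 0.15; lower rank = 40 × 0.075 = 3; upper rank = 40 × 0.925 = 37.
The 3rd smallest replicate is 72.4; the 37th is 86.8.

(72.4, 86.8)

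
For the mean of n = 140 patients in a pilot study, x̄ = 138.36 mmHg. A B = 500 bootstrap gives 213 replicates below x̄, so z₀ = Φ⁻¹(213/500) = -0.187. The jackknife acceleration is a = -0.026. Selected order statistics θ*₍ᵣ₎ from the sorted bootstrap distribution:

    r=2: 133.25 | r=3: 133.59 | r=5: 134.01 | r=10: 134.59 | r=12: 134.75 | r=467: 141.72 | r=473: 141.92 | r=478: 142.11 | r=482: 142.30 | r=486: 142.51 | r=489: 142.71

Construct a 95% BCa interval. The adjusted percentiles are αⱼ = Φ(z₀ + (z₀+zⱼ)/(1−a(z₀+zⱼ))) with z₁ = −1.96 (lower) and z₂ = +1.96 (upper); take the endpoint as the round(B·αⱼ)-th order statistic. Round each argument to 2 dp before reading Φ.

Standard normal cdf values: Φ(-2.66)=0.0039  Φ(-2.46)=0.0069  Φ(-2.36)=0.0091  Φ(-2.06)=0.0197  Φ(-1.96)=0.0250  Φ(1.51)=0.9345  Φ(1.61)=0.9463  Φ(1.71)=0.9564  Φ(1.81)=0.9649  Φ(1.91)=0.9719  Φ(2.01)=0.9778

Lower: z₀ + z₁ = -0.187 + (-1.960) = -2.147; 1 − a(z₀+z₁) = 1 − (-0.026)(-2.147) = 0.9442; argument = -0.187 + (-2.147)/0.9442 = -2.4609 → -2.46.
α₁ = Φ(-2.46) = 0.0069; rank = round(500 × 0.0069) = 3; θ*₍3₎ = 133.59.
Upper: z₀ + z₂ = 1.773; 1 − a(z₀+z₂) = 1.0461; argument = 1.5079 → 1.51; α₂ = 0.9345; rank = 467; θ*₍467₎ = 141.72.

(133.59, 141.72)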